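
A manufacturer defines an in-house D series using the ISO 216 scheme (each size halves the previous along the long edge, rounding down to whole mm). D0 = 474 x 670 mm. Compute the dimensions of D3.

D1: ⌊670/2⌋ × 474 = 335 × 474 mm
D2: ⌊474/2⌋ × 335 = 237 × 335 mm
D3: ⌊335/2⌋ × 237 = 167 × 237 mm

167 × 237 mm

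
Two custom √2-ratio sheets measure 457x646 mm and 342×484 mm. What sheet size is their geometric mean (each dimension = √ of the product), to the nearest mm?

395 × 559 mm

Short side: √(457 · 342) = √156294 ≈ 395.3 → 395 mm
Long side: √(646 · 484) = √312664 ≈ 559.2 → 559 mm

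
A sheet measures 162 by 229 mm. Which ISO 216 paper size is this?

C5 (162 × 229 mm)

Aspect ratio 229/162 ≈ 1.414 — close to the ISO √2 ≈ 1.414.
In the C-series (envelope sizes, between A and B): C5 = 162 × 229 mm.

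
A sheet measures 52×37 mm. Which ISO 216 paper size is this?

Aspect ratio 52/37 ≈ 1.405 — close to the ISO √2 ≈ 1.414.
In the A-series (A0 area = 1 m²): A9 = 37 × 52 mm.

A9 (37 × 52 mm)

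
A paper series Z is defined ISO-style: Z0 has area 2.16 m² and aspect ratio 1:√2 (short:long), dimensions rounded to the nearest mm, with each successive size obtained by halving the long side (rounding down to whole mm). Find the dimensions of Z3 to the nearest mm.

Let Z0's short side be w mm. w · w√2 = 2.16 m² = 2,160,000 mm², so w ≈ 1235.9 mm and w√2 ≈ 1747.8 mm → Z0 = 1236 × 1748 mm.
Z1: ⌊1748/2⌋ × 1236 = 874 × 1236 mm
Z2: ⌊1236/2⌋ × 874 = 618 × 874 mm
Z3: ⌊874/2⌋ × 618 = 437 × 618 mm

437 × 618 mm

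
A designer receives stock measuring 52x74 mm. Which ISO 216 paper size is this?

A8 (52 × 74 mm)

Aspect ratio 74/52 ≈ 1.423 — close to the ISO √2 ≈ 1.414.
In the A-series (A0 area = 1 m²): A8 = 52 × 74 mm.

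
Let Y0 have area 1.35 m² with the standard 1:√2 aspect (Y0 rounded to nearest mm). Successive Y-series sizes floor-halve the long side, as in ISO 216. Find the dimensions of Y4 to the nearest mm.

Let Y0's short side be w mm. w · w√2 = 1.35 m² = 1,350,000 mm², so w ≈ 977.0 mm and w√2 ≈ 1381.7 mm → Y0 = 977 × 1382 mm.
Y1: ⌊1382/2⌋ × 977 = 691 × 977 mm
Y2: ⌊977/2⌋ × 691 = 488 × 691 mm
Y3: ⌊691/2⌋ × 488 = 345 × 488 mm
Y4: ⌊488/2⌋ × 345 = 244 × 345 mm

244 × 345 mm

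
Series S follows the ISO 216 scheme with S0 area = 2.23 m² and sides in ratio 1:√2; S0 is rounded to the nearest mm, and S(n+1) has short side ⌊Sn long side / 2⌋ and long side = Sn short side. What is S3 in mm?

Let S0's short side be w mm. w · w√2 = 2.23 m² = 2,230,000 mm², so w ≈ 1255.7 mm and w√2 ≈ 1775.9 mm → S0 = 1256 × 1776 mm.
S1: ⌊1776/2⌋ × 1256 = 888 × 1256 mm
S2: ⌊1256/2⌋ × 888 = 628 × 888 mm
S3: ⌊888/2⌋ × 628 = 444 × 628 mm

444 × 628 mm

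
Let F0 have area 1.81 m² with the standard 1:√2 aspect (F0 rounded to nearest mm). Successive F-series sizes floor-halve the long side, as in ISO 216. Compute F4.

282 × 400 mm

Let F0's short side be w mm. w · w√2 = 1.81 m² = 1,810,000 mm², so w ≈ 1131.3 mm and w√2 ≈ 1599.9 mm → F0 = 1131 × 1600 mm.
F1: ⌊1600/2⌋ × 1131 = 800 × 1131 mm
F2: ⌊1131/2⌋ × 800 = 565 × 800 mm
F3: ⌊800/2⌋ × 565 = 400 × 565 mm
F4: ⌊565/2⌋ × 400 = 282 × 400 mm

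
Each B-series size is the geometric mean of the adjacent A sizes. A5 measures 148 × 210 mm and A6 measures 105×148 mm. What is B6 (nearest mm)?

Short side: √(148 · 105) = √15540 ≈ 124.7 → 125 mm
Long side: √(210 · 148) = √31080 ≈ 176.3 → 176 mm

125 × 176 mm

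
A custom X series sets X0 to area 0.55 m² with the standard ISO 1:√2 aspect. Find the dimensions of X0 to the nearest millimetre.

Let the short side be w mm. Then w · w√2 = 0.55 m² = 550,000 mm².
w² = 550,000/√2, so w ≈ 623.6 mm; long side = w√2 ≈ 881.9 mm.

624 × 882 mm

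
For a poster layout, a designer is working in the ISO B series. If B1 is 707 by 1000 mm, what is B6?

B2: ⌊1000/2⌋ × 707 = 500 × 707 mm
B3: ⌊707/2⌋ × 500 = 353 × 500 mm
B4: ⌊500/2⌋ × 353 = 250 × 353 mm
B5: ⌊353/2⌋ × 250 = 176 × 250 mm
B6: ⌊250/2⌋ × 176 = 125 × 176 mm

125 × 176 mm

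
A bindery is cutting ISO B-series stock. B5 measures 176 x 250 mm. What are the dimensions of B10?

31 × 44 mm

B6: ⌊250/2⌋ × 176 = 125 × 176 mm
B7: ⌊176/2⌋ × 125 = 88 × 125 mm
B8: ⌊125/2⌋ × 88 = 62 × 88 mm
B9: ⌊88/2⌋ × 62 = 44 × 62 mm
B10: ⌊62/2⌋ × 44 = 31 × 44 mm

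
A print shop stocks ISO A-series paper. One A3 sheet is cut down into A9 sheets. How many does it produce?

A3 = 297 × 420 mm; A9 = 37 × 52 mm.
Each halving step doubles the count; 6 steps from A3 to A9.
2^6 = 64.

64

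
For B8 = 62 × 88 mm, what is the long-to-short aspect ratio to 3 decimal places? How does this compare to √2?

1.419

88 / 62 = 1.419
ISO 216 targets √2 ≈ 1.414; the +0.005 deviation is from mm rounding.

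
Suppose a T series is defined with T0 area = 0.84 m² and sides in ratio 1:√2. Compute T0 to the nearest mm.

771 × 1090 mm

Let the short side be w mm. Then w · w√2 = 0.84 m² = 840,000 mm².
w² = 840,000/√2, so w ≈ 770.7 mm; long side = w√2 ≈ 1089.9 mm.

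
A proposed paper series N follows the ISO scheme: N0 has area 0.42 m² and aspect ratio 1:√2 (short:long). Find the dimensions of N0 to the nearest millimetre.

Let the short side be w mm. Then w · w√2 = 0.42 m² = 420,000 mm².
w² = 420,000/√2, so w ≈ 545.0 mm; long side = w√2 ≈ 770.7 mm.

545 × 771 mm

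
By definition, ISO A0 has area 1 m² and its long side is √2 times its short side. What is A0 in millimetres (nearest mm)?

Let the short side be w mm. Then the long side is w√2 and w · w√2 = 10⁶ mm².
w² = 10⁶/√2, so w = 1000 / 2^(1/4) ≈ 840.9 mm; long side = 1000 · 2^(1/4) ≈ 1189.2 mm.

841 × 1189 mm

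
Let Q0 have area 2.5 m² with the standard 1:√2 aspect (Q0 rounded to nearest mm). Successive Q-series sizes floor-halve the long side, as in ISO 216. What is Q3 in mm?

470 × 665 mm

Let Q0's short side be w mm. w · w√2 = 2.5 m² = 2,500,000 mm², so w ≈ 1329.6 mm and w√2 ≈ 1880.3 mm → Q0 = 1330 × 1880 mm.
Q1: ⌊1880/2⌋ × 1330 = 940 × 1330 mm
Q2: ⌊1330/2⌋ × 940 = 665 × 940 mm
Q3: ⌊940/2⌋ × 665 = 470 × 665 mm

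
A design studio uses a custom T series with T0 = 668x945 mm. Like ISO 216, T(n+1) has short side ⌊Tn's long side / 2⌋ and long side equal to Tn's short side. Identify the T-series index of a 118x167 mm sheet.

T5

T0: 668 × 945 mm
T1: 472 × 668 mm
T2: 334 × 472 mm
T3: 236 × 334 mm
T4: 167 × 236 mm
T5: 118 × 167 mm
T6: 83 × 118 mm
→ matches T5.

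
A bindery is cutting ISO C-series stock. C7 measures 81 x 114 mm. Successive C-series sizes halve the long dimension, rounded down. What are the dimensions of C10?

C8: ⌊114/2⌋ × 81 = 57 × 81 mm
C9: ⌊81/2⌋ × 57 = 40 × 57 mm
C10: ⌊57/2⌋ × 40 = 28 × 40 mm

28 × 40 mm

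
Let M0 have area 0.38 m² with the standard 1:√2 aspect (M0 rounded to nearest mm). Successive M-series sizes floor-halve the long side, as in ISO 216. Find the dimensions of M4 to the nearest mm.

129 × 183 mm

Let M0's short side be w mm. w · w√2 = 0.38 m² = 380,000 mm², so w ≈ 518.4 mm and w√2 ≈ 733.1 mm → M0 = 518 × 733 mm.
M1: ⌊733/2⌋ × 518 = 366 × 518 mm
M2: ⌊518/2⌋ × 366 = 259 × 366 mm
M3: ⌊366/2⌋ × 259 = 183 × 259 mm
M4: ⌊259/2⌋ × 183 = 129 × 183 mm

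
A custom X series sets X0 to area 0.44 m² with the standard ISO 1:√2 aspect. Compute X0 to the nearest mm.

Let the short side be w mm. Then w · w√2 = 0.44 m² = 440,000 mm².
w² = 440,000/√2, so w ≈ 557.8 mm; long side = w√2 ≈ 788.8 mm.

558 × 789 mm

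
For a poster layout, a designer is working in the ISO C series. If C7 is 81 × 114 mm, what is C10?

28 × 40 mm

C8: ⌊114/2⌋ × 81 = 57 × 81 mm
C9: ⌊81/2⌋ × 57 = 40 × 57 mm
C10: ⌊57/2⌋ × 40 = 28 × 40 mm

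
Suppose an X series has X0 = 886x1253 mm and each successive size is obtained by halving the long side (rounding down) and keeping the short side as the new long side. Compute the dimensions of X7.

78 × 110 mm

X1 = 626 × 886 mm (from X0 by 1 halving).
X2: ⌊886/2⌋ × 626 = 443 × 626 mm
X3: ⌊626/2⌋ × 443 = 313 × 443 mm
X4: ⌊443/2⌋ × 313 = 221 × 313 mm
X5: ⌊313/2⌋ × 221 = 156 × 221 mm
X6: ⌊221/2⌋ × 156 = 110 × 156 mm
X7: ⌊156/2⌋ × 110 = 78 × 110 mm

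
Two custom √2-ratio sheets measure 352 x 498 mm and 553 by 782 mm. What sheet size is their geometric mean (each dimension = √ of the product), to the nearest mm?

441 × 624 mm

Short side: √(352 · 553) = √194656 ≈ 441.2 → 441 mm
Long side: √(498 · 782) = √389436 ≈ 624.0 → 624 mm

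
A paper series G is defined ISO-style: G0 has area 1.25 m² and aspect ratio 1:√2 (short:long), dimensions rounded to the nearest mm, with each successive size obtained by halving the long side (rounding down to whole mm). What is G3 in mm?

332 × 470 mm

Let G0's short side be w mm. w · w√2 = 1.25 m² = 1,250,000 mm², so w ≈ 940.2 mm and w√2 ≈ 1329.6 mm → G0 = 940 × 1330 mm.
G1: ⌊1330/2⌋ × 940 = 665 × 940 mm
G2: ⌊940/2⌋ × 665 = 470 × 665 mm
G3: ⌊665/2⌋ × 470 = 332 × 470 mm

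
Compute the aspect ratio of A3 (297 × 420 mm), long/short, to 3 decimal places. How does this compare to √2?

420 / 297 = 1.414
Matches √2 ≈ 1.414 — the ISO 216 defining ratio.

1.414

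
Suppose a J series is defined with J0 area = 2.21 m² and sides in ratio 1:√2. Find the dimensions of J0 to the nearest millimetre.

1250 × 1768 mm

Let the short side be w mm. Then w · w√2 = 2.21 m² = 2,210,000 mm².
w² = 2,210,000/√2, so w ≈ 1250.1 mm; long side = w√2 ≈ 1767.9 mm.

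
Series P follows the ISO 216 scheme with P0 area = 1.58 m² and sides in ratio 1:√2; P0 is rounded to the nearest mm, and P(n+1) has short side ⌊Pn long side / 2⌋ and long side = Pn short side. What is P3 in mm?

Let P0's short side be w mm. w · w√2 = 1.58 m² = 1,580,000 mm², so w ≈ 1057.0 mm and w√2 ≈ 1494.8 mm → P0 = 1057 × 1495 mm.
P1: ⌊1495/2⌋ × 1057 = 747 × 1057 mm
P2: ⌊1057/2⌋ × 747 = 528 × 747 mm
P3: ⌊747/2⌋ × 528 = 373 × 528 mm

373 × 528 mm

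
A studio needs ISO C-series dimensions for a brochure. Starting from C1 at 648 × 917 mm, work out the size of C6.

114 × 162 mm

C2: ⌊917/2⌋ × 648 = 458 × 648 mm
C3: ⌊648/2⌋ × 458 = 324 × 458 mm
C4: ⌊458/2⌋ × 324 = 229 × 324 mm
C5: ⌊324/2⌋ × 229 = 162 × 229 mm
C6: ⌊229/2⌋ × 162 = 114 × 162 mm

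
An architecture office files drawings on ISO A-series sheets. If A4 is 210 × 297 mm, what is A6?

A5: ⌊297/2⌋ × 210 = 148 × 210 mm
A6: ⌊210/2⌋ × 148 = 105 × 148 mm

105 × 148 mm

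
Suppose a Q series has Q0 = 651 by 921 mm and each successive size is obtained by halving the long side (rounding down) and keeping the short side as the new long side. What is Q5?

Q1: ⌊921/2⌋ × 651 = 460 × 651 mm
Q2: ⌊651/2⌋ × 460 = 325 × 460 mm
Q3: ⌊460/2⌋ × 325 = 230 × 325 mm
Q4: ⌊325/2⌋ × 230 = 162 × 230 mm
Q5: ⌊230/2⌋ × 162 = 115 × 162 mm

115 × 162 mm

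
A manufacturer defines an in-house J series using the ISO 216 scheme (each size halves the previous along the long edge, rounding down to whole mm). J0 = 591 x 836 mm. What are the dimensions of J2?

J1: ⌊836/2⌋ × 591 = 418 × 591 mm
J2: ⌊591/2⌋ × 418 = 295 × 418 mm

295 × 418 mm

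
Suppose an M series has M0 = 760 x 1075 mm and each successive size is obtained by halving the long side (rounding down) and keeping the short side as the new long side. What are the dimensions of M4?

190 × 268 mm

M1: ⌊1075/2⌋ × 760 = 537 × 760 mm
M2: ⌊760/2⌋ × 537 = 380 × 537 mm
M3: ⌊537/2⌋ × 380 = 268 × 380 mm
M4: ⌊380/2⌋ × 268 = 190 × 268 mm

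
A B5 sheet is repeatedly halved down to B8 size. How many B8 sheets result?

B5 = 176 × 250 mm; B8 = 62 × 88 mm.
Each halving step doubles the count; 3 steps from B5 to B8.
2^3 = 8.

8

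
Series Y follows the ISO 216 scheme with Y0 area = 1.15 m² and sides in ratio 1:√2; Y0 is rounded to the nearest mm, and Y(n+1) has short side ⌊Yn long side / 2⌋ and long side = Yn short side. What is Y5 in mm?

159 × 225 mm

Let Y0's short side be w mm. w · w√2 = 1.15 m² = 1,150,000 mm², so w ≈ 901.8 mm and w√2 ≈ 1275.3 mm → Y0 = 902 × 1275 mm.
Y1: ⌊1275/2⌋ × 902 = 637 × 902 mm
Y2: ⌊902/2⌋ × 637 = 451 × 637 mm
Y3: ⌊637/2⌋ × 451 = 318 × 451 mm
Y4: ⌊451/2⌋ × 318 = 225 × 318 mm
Y5: ⌊318/2⌋ × 225 = 159 × 225 mm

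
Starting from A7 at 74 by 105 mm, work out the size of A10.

A8: ⌊105/2⌋ × 74 = 52 × 74 mm
A9: ⌊74/2⌋ × 52 = 37 × 52 mm
A10: ⌊52/2⌋ × 37 = 26 × 37 mm

26 × 37 mm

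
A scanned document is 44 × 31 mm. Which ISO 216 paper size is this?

Aspect ratio 44/31 ≈ 1.419 — close to the ISO √2 ≈ 1.414.
In the B-series (B0 = 1000 × 1414 mm): B10 = 31 × 44 mm.

B10 (31 × 44 mm)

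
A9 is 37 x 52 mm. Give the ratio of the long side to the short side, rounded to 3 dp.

52 / 37 = 1.405
ISO 216 targets √2 ≈ 1.414; the -0.009 deviation is from mm rounding.

1.405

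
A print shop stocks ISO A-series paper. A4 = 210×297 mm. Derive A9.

37 × 52 mm

A5: ⌊297/2⌋ × 210 = 148 × 210 mm
A6: ⌊210/2⌋ × 148 = 105 × 148 mm
A7: ⌊148/2⌋ × 105 = 74 × 105 mm
A8: ⌊105/2⌋ × 74 = 52 × 74 mm
A9: ⌊74/2⌋ × 52 = 37 × 52 mm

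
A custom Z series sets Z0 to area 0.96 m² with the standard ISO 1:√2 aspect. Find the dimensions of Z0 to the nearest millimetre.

Let the short side be w mm. Then w · w√2 = 0.96 m² = 960,000 mm².
w² = 960,000/√2, so w ≈ 823.9 mm; long side = w√2 ≈ 1165.2 mm.

824 × 1165 mm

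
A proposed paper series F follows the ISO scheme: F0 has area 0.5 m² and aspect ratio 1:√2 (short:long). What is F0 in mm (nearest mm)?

595 × 841 mm

Let the short side be w mm. Then w · w√2 = 0.5 m² = 500,000 mm².
w² = 500,000/√2, so w ≈ 594.6 mm; long side = w√2 ≈ 840.9 mm.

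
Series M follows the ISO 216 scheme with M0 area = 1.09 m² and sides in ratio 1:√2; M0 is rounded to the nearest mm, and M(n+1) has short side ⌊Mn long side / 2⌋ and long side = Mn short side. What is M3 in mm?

310 × 439 mm

Let M0's short side be w mm. w · w√2 = 1.09 m² = 1,090,000 mm², so w ≈ 877.9 mm and w√2 ≈ 1241.6 mm → M0 = 878 × 1242 mm.
M1: ⌊1242/2⌋ × 878 = 621 × 878 mm
M2: ⌊878/2⌋ × 621 = 439 × 621 mm
M3: ⌊621/2⌋ × 439 = 310 × 439 mm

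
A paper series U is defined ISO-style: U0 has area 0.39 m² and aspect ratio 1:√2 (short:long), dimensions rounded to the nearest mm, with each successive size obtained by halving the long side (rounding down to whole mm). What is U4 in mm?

Let U0's short side be w mm. w · w√2 = 0.39 m² = 390,000 mm², so w ≈ 525.1 mm and w√2 ≈ 742.7 mm → U0 = 525 × 743 mm.
U1: ⌊743/2⌋ × 525 = 371 × 525 mm
U2: ⌊525/2⌋ × 371 = 262 × 371 mm
U3: ⌊371/2⌋ × 262 = 185 × 262 mm
U4: ⌊262/2⌋ × 185 = 131 × 185 mm

131 × 185 mm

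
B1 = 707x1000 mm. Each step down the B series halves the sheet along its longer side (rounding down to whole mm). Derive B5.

176 × 250 mm

B2: ⌊1000/2⌋ × 707 = 500 × 707 mm
B3: ⌊707/2⌋ × 500 = 353 × 500 mm
B4: ⌊500/2⌋ × 353 = 250 × 353 mm
B5: ⌊353/2⌋ × 250 = 176 × 250 mm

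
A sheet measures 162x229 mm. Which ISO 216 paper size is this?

C5 (162 × 229 mm)

Aspect ratio 229/162 ≈ 1.414 — close to the ISO √2 ≈ 1.414.
In the C-series (envelope sizes, between A and B): C5 = 162 × 229 mm.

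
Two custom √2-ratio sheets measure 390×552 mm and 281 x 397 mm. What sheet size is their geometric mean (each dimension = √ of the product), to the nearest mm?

331 × 468 mm

Short side: √(390 · 281) = √109590 ≈ 331.0 → 331 mm
Long side: √(552 · 397) = √219144 ≈ 468.1 → 468 mm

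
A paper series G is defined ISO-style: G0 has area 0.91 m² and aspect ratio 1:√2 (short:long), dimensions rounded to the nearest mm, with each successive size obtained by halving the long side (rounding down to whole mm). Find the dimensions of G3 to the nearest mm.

283 × 401 mm

Let G0's short side be w mm. w · w√2 = 0.91 m² = 910,000 mm², so w ≈ 802.2 mm and w√2 ≈ 1134.4 mm → G0 = 802 × 1134 mm.
G1: ⌊1134/2⌋ × 802 = 567 × 802 mm
G2: ⌊802/2⌋ × 567 = 401 × 567 mm
G3: ⌊567/2⌋ × 401 = 283 × 401 mm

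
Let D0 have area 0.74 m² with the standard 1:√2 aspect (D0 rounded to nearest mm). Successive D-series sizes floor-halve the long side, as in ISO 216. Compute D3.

255 × 361 mm

Let D0's short side be w mm. w · w√2 = 0.74 m² = 740,000 mm², so w ≈ 723.4 mm and w√2 ≈ 1023.0 mm → D0 = 723 × 1023 mm.
D1: ⌊1023/2⌋ × 723 = 511 × 723 mm
D2: ⌊723/2⌋ × 511 = 361 × 511 mm
D3: ⌊511/2⌋ × 361 = 255 × 361 mm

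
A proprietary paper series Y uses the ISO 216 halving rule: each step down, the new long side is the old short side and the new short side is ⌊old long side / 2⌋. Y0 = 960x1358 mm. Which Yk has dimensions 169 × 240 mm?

Y5

Y0: 960 × 1358 mm
Y1: 679 × 960 mm
Y2: 480 × 679 mm
Y3: 339 × 480 mm
Y4: 240 × 339 mm
Y5: 169 × 240 mm
Y6: 120 × 169 mm
→ matches Y5.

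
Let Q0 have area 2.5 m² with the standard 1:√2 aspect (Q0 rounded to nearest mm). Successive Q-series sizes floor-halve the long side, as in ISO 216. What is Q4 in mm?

332 × 470 mm

Let Q0's short side be w mm. w · w√2 = 2.5 m² = 2,500,000 mm², so w ≈ 1329.6 mm and w√2 ≈ 1880.3 mm → Q0 = 1330 × 1880 mm.
Q1: ⌊1880/2⌋ × 1330 = 940 × 1330 mm
Q2: ⌊1330/2⌋ × 940 = 665 × 940 mm
Q3: ⌊940/2⌋ × 665 = 470 × 665 mm
Q4: ⌊665/2⌋ × 470 = 332 × 470 mm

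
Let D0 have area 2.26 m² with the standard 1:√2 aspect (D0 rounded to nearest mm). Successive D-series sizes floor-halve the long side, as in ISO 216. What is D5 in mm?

Let D0's short side be w mm. w · w√2 = 2.26 m² = 2,260,000 mm², so w ≈ 1264.1 mm and w√2 ≈ 1787.8 mm → D0 = 1264 × 1788 mm.
D1: ⌊1788/2⌋ × 1264 = 894 × 1264 mm
D2: ⌊1264/2⌋ × 894 = 632 × 894 mm
D3: ⌊894/2⌋ × 632 = 447 × 632 mm
D4: ⌊632/2⌋ × 447 = 316 × 447 mm
D5: ⌊447/2⌋ × 316 = 223 × 316 mm

223 × 316 mm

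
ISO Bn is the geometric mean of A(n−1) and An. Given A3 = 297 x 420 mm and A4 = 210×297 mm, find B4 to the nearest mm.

Short side: √(297 · 210) = √62370 ≈ 249.7 → 250 mm
Long side: √(420 · 297) = √124740 ≈ 353.2 → 353 mm

250 × 353 mm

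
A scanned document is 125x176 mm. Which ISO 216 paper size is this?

B6 (125 × 176 mm)

Aspect ratio 176/125 ≈ 1.408 — close to the ISO √2 ≈ 1.414.
In the B-series (B0 = 1000 × 1414 mm): B6 = 125 × 176 mm.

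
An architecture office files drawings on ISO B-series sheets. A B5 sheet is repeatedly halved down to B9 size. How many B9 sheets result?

16

Each ISO step halves the sheet: 1 × B5 → 2 × B6 → 4 × B7 → 8 × B8 → …
From B5 to B9 is 4 halving steps: 2^4 = 16.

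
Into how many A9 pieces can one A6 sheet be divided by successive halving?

A6 = 105 × 148 mm; A9 = 37 × 52 mm.
Each halving step doubles the count; 3 steps from A6 to A9.
2^3 = 8.

8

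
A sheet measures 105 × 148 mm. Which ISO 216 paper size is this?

Aspect ratio 148/105 ≈ 1.410 — close to the ISO √2 ≈ 1.414.
In the A-series (A0 area = 1 m²): A6 = 105 × 148 mm.

A6 (105 × 148 mm)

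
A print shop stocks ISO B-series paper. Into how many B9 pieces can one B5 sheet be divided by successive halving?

B5 = 176 × 250 mm; B9 = 44 × 62 mm.
Each halving step doubles the count; 4 steps from B5 to B9.
2^4 = 16.

16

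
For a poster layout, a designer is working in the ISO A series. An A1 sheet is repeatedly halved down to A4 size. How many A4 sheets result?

8

A1 = 594 × 841 mm; A4 = 210 × 297 mm.
Each halving step doubles the count; 3 steps from A1 to A4.
2^3 = 8.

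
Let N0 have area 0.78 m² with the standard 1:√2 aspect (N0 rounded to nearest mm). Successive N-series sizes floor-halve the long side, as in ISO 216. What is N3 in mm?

262 × 371 mm

Let N0's short side be w mm. w · w√2 = 0.78 m² = 780,000 mm², so w ≈ 742.7 mm and w√2 ≈ 1050.3 mm → N0 = 743 × 1050 mm.
N1: ⌊1050/2⌋ × 743 = 525 × 743 mm
N2: ⌊743/2⌋ × 525 = 371 × 525 mm
N3: ⌊525/2⌋ × 371 = 262 × 371 mm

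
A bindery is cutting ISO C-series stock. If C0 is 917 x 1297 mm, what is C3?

324 × 458 mm

C1: ⌊1297/2⌋ × 917 = 648 × 917 mm
C2: ⌊917/2⌋ × 648 = 458 × 648 mm
C3: ⌊648/2⌋ × 458 = 324 × 458 mm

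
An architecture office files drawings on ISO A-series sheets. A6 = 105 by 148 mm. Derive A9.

A7: ⌊148/2⌋ × 105 = 74 × 105 mm
A8: ⌊105/2⌋ × 74 = 52 × 74 mm
A9: ⌊74/2⌋ × 52 = 37 × 52 mm

37 × 52 mm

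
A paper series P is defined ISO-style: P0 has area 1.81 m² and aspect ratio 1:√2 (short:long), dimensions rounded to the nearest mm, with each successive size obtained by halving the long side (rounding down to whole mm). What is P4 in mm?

Let P0's short side be w mm. w · w√2 = 1.81 m² = 1,810,000 mm², so w ≈ 1131.3 mm and w√2 ≈ 1599.9 mm → P0 = 1131 × 1600 mm.
P1: ⌊1600/2⌋ × 1131 = 800 × 1131 mm
P2: ⌊1131/2⌋ × 800 = 565 × 800 mm
P3: ⌊800/2⌋ × 565 = 400 × 565 mm
P4: ⌊565/2⌋ × 400 = 282 × 400 mm

282 × 400 mm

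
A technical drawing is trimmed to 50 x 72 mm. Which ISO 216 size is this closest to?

A8 (52 × 74 mm)

Aspect ratio 72/50 ≈ 1.440 (ISO target is √2 ≈ 1.414).
In the A-series (A0 area = 1 m²): A8 = 52 × 74 mm.
Off by 4 mm total — nearest standard size.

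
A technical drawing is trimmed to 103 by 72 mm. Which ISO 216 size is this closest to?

Aspect ratio 103/72 ≈ 1.431 (ISO target is √2 ≈ 1.414).
In the A-series (A0 area = 1 m²): A7 = 74 × 105 mm.
Off by 4 mm total — nearest standard size.

A7 (74 × 105 mm)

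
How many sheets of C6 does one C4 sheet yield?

4

Each ISO step halves the sheet: 1 × C4 → 2 × C5 → 4 × C6
From C4 to C6 is 2 halving steps: 2^2 = 4.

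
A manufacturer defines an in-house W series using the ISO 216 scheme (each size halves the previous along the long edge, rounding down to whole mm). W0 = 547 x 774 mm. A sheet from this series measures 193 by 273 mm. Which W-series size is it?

W0: 547 × 774 mm
W1: 387 × 547 mm
W2: 273 × 387 mm
W3: 193 × 273 mm
W4: 136 × 193 mm
→ matches W3.

W3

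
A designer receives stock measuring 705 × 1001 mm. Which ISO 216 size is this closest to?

B1 (707 × 1000 mm)

Aspect ratio 1001/705 ≈ 1.420 — close to the ISO √2 ≈ 1.414.
In the B-series (B0 = 1000 × 1414 mm): B1 = 707 × 1000 mm.
Off by 3 mm total — nearest standard size.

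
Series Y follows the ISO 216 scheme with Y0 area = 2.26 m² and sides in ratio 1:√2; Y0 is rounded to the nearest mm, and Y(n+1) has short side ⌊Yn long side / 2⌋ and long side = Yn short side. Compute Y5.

223 × 316 mm

Let Y0's short side be w mm. w · w√2 = 2.26 m² = 2,260,000 mm², so w ≈ 1264.1 mm and w√2 ≈ 1787.8 mm → Y0 = 1264 × 1788 mm.
Y1: ⌊1788/2⌋ × 1264 = 894 × 1264 mm
Y2: ⌊1264/2⌋ × 894 = 632 × 894 mm
Y3: ⌊894/2⌋ × 632 = 447 × 632 mm
Y4: ⌊632/2⌋ × 447 = 316 × 447 mm
Y5: ⌊447/2⌋ × 316 = 223 × 316 mm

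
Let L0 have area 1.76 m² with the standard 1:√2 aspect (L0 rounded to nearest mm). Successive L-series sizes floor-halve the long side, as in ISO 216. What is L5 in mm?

197 × 279 mm

Let L0's short side be w mm. w · w√2 = 1.76 m² = 1,760,000 mm², so w ≈ 1115.6 mm and w√2 ≈ 1577.7 mm → L0 = 1116 × 1578 mm.
L1: ⌊1578/2⌋ × 1116 = 789 × 1116 mm
L2: ⌊1116/2⌋ × 789 = 558 × 789 mm
L3: ⌊789/2⌋ × 558 = 394 × 558 mm
L4: ⌊558/2⌋ × 394 = 279 × 394 mm
L5: ⌊394/2⌋ × 279 = 197 × 279 mm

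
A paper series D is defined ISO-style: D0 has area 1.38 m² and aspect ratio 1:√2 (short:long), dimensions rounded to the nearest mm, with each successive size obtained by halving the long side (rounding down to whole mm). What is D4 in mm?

Let D0's short side be w mm. w · w√2 = 1.38 m² = 1,380,000 mm², so w ≈ 987.8 mm and w√2 ≈ 1397.0 mm → D0 = 988 × 1397 mm.
D1: ⌊1397/2⌋ × 988 = 698 × 988 mm
D2: ⌊988/2⌋ × 698 = 494 × 698 mm
D3: ⌊698/2⌋ × 494 = 349 × 494 mm
D4: ⌊494/2⌋ × 349 = 247 × 349 mm

247 × 349 mm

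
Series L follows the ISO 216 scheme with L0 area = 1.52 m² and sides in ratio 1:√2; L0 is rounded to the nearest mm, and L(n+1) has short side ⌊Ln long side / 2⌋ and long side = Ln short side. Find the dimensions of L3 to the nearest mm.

Let L0's short side be w mm. w · w√2 = 1.52 m² = 1,520,000 mm², so w ≈ 1036.7 mm and w√2 ≈ 1466.2 mm → L0 = 1037 × 1466 mm.
L1: ⌊1466/2⌋ × 1037 = 733 × 1037 mm
L2: ⌊1037/2⌋ × 733 = 518 × 733 mm
L3: ⌊733/2⌋ × 518 = 366 × 518 mm

366 × 518 mm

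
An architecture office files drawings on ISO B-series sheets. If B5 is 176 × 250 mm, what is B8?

62 × 88 mm

B6: ⌊250/2⌋ × 176 = 125 × 176 mm
B7: ⌊176/2⌋ × 125 = 88 × 125 mm
B8: ⌊125/2⌋ × 88 = 62 × 88 mm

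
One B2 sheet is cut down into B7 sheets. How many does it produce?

32

B2 = 500 × 707 mm; B7 = 88 × 125 mm.
Each halving step doubles the count; 5 steps from B2 to B7.
2^5 = 32.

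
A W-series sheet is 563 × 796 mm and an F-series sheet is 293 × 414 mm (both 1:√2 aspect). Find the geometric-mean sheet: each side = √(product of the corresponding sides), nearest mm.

406 × 574 mm

Short side: √(563 · 293) = √164959 ≈ 406.2 → 406 mm
Long side: √(796 · 414) = √329544 ≈ 574.1 → 574 mm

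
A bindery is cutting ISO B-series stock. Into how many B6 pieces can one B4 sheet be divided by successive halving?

4

Each ISO step halves the sheet: 1 × B4 → 2 × B5 → 4 × B6
From B4 to B6 is 2 halving steps: 2^2 = 4.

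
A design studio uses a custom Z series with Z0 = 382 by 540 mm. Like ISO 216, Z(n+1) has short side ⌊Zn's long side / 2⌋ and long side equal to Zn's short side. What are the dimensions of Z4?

Z1: ⌊540/2⌋ × 382 = 270 × 382 mm
Z2: ⌊382/2⌋ × 270 = 191 × 270 mm
Z3: ⌊270/2⌋ × 191 = 135 × 191 mm
Z4: ⌊191/2⌋ × 135 = 95 × 135 mm

95 × 135 mm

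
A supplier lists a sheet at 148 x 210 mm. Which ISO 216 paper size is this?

Aspect ratio 210/148 ≈ 1.419 — close to the ISO √2 ≈ 1.414.
In the A-series (A0 area = 1 m²): A5 = 148 × 210 mm.

A5 (148 × 210 mm)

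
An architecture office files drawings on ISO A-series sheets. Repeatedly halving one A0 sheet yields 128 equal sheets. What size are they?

128 = 2^7, so 7 halving steps.
A0 → A1 → … → A7 after 7 steps.

A7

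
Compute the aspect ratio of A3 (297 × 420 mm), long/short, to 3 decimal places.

420 / 297 = 1.414
Matches √2 ≈ 1.414 — the ISO 216 defining ratio.

1.414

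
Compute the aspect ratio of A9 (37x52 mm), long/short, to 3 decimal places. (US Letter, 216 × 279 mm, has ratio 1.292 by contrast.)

1.405

52 / 37 = 1.405
ISO 216 targets √2 ≈ 1.414; the -0.009 deviation is from mm rounding.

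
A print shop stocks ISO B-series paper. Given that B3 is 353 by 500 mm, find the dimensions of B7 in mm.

88 × 125 mm

B4: ⌊500/2⌋ × 353 = 250 × 353 mm
B5: ⌊353/2⌋ × 250 = 176 × 250 mm
B6: ⌊250/2⌋ × 176 = 125 × 176 mm
B7: ⌊176/2⌋ × 125 = 88 × 125 mm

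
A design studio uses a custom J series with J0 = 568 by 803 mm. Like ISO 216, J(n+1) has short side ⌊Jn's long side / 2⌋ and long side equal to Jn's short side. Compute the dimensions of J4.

142 × 200 mm

J1: ⌊803/2⌋ × 568 = 401 × 568 mm
J2: ⌊568/2⌋ × 401 = 284 × 401 mm
J3: ⌊401/2⌋ × 284 = 200 × 284 mm
J4: ⌊284/2⌋ × 200 = 142 × 200 mm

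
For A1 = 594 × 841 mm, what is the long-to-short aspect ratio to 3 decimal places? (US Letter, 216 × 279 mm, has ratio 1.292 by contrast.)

1.416

841 / 594 = 1.416
ISO 216 targets √2 ≈ 1.414; the +0.002 deviation is from mm rounding.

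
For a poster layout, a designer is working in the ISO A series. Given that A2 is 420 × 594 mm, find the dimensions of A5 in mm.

148 × 210 mm

A3: ⌊594/2⌋ × 420 = 297 × 420 mm
A4: ⌊420/2⌋ × 297 = 210 × 297 mm
A5: ⌊297/2⌋ × 210 = 148 × 210 mm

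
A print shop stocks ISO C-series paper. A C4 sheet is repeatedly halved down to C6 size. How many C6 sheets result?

4

Each ISO step halves the sheet: 1 × C4 → 2 × C5 → 4 × C6
From C4 to C6 is 2 halving steps: 2^2 = 4.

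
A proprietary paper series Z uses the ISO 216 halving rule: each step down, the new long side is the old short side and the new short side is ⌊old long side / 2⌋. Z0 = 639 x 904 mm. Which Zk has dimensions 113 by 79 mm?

Z0: 639 × 904 mm
Z1: 452 × 639 mm
Z2: 319 × 452 mm
Z3: 226 × 319 mm
Z4: 159 × 226 mm
Z5: 113 × 159 mm
Z6: 79 × 113 mm
Z7: 56 × 79 mm
→ matches Z6.

Z6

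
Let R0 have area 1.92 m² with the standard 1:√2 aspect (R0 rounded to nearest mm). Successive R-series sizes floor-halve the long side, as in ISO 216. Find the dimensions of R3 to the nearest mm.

Let R0's short side be w mm. w · w√2 = 1.92 m² = 1,920,000 mm², so w ≈ 1165.2 mm and w√2 ≈ 1647.8 mm → R0 = 1165 × 1648 mm.
R1: ⌊1648/2⌋ × 1165 = 824 × 1165 mm
R2: ⌊1165/2⌋ × 824 = 582 × 824 mm
R3: ⌊824/2⌋ × 582 = 412 × 582 mm

412 × 582 mm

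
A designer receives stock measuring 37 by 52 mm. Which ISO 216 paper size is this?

A9 (37 × 52 mm)

Aspect ratio 52/37 ≈ 1.405 — close to the ISO √2 ≈ 1.414.
In the A-series (A0 area = 1 m²): A9 = 37 × 52 mm.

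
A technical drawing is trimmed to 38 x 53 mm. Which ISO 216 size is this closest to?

Aspect ratio 53/38 ≈ 1.395 (ISO target is √2 ≈ 1.414).
In the A-series (A0 area = 1 m²): A9 = 37 × 52 mm.
Off by 2 mm total — nearest standard size.

A9 (37 × 52 mm)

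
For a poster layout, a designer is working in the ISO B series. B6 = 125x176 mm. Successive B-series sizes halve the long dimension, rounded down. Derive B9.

B7: ⌊176/2⌋ × 125 = 88 × 125 mm
B8: ⌊125/2⌋ × 88 = 62 × 88 mm
B9: ⌊88/2⌋ × 62 = 44 × 62 mm

44 × 62 mm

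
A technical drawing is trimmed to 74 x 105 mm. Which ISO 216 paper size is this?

A7 (74 × 105 mm)

Aspect ratio 105/74 ≈ 1.419 — close to the ISO √2 ≈ 1.414.
In the A-series (A0 area = 1 m²): A7 = 74 × 105 mm.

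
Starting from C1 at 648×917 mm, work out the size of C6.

114 × 162 mm

C2: ⌊917/2⌋ × 648 = 458 × 648 mm
C3: ⌊648/2⌋ × 458 = 324 × 458 mm
C4: ⌊458/2⌋ × 324 = 229 × 324 mm
C5: ⌊324/2⌋ × 229 = 162 × 229 mm
C6: ⌊229/2⌋ × 162 = 114 × 162 mm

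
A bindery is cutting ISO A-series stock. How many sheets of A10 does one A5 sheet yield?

Each ISO step halves the sheet: 1 × A5 → 2 × A6 → 4 × A7 → 8 × A8 → …
From A5 to A10 is 5 halving steps: 2^5 = 32.

32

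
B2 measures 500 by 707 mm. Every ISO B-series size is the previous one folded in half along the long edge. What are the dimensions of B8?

B3: ⌊707/2⌋ × 500 = 353 × 500 mm
B4: ⌊500/2⌋ × 353 = 250 × 353 mm
B5: ⌊353/2⌋ × 250 = 176 × 250 mm
B6: ⌊250/2⌋ × 176 = 125 × 176 mm
B7: ⌊176/2⌋ × 125 = 88 × 125 mm
B8: ⌊125/2⌋ × 88 = 62 × 88 mm

62 × 88 mm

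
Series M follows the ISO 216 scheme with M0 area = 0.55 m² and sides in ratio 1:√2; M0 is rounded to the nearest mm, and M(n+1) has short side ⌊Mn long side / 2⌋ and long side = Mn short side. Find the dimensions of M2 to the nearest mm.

312 × 441 mm

Let M0's short side be w mm. w · w√2 = 0.55 m² = 550,000 mm², so w ≈ 623.6 mm and w√2 ≈ 881.9 mm → M0 = 624 × 882 mm.
M1: ⌊882/2⌋ × 624 = 441 × 624 mm
M2: ⌊624/2⌋ × 441 = 312 × 441 mm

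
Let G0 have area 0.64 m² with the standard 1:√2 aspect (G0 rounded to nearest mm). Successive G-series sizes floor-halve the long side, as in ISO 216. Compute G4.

Let G0's short side be w mm. w · w√2 = 0.64 m² = 640,000 mm², so w ≈ 672.7 mm and w√2 ≈ 951.4 mm → G0 = 673 × 951 mm.
G1: ⌊951/2⌋ × 673 = 475 × 673 mm
G2: ⌊673/2⌋ × 475 = 336 × 475 mm
G3: ⌊475/2⌋ × 336 = 237 × 336 mm
G4: ⌊336/2⌋ × 237 = 168 × 237 mm

168 × 237 mm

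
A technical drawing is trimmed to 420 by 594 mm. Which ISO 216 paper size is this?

Aspect ratio 594/420 ≈ 1.414 — close to the ISO √2 ≈ 1.414.
In the A-series (A0 area = 1 m²): A2 = 420 × 594 mm.

A2 (420 × 594 mm)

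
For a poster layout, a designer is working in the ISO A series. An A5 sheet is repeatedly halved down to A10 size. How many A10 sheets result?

32

A5 = 148 × 210 mm; A10 = 26 × 37 mm.
Each halving step doubles the count; 5 steps from A5 to A10.
2^5 = 32.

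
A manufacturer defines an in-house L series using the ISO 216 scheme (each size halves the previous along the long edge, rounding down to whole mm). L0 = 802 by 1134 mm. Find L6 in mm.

L1: ⌊1134/2⌋ × 802 = 567 × 802 mm
L2: ⌊802/2⌋ × 567 = 401 × 567 mm
L3: ⌊567/2⌋ × 401 = 283 × 401 mm
L4: ⌊401/2⌋ × 283 = 200 × 283 mm
L5: ⌊283/2⌋ × 200 = 141 × 200 mm
L6: ⌊200/2⌋ × 141 = 100 × 141 mm

100 × 141 mm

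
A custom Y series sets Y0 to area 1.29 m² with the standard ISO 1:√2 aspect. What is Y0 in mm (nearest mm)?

955 × 1351 mm

Let the short side be w mm. Then w · w√2 = 1.29 m² = 1,290,000 mm².
w² = 1,290,000/√2, so w ≈ 955.1 mm; long side = w√2 ≈ 1350.7 mm.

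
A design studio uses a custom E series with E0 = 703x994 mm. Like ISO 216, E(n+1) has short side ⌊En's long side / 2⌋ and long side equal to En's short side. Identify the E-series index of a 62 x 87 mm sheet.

E0: 703 × 994 mm
E1: 497 × 703 mm
E2: 351 × 497 mm
E3: 248 × 351 mm
E4: 175 × 248 mm
E5: 124 × 175 mm
E6: 87 × 124 mm
E7: 62 × 87 mm
E8: 43 × 62 mm
→ matches E7.

E7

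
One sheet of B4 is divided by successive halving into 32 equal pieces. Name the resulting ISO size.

32 = 2^5, so 5 halving steps.
B4 → B5 → … → B9 after 5 steps.

B9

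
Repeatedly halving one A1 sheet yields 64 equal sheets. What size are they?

A7

64 = 2^6, so 6 halving steps.
A1 → A2 → … → A7 after 6 steps.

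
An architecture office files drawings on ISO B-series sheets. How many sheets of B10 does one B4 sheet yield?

Each ISO step halves the sheet: 1 × B4 → 2 × B5 → 4 × B6 → 8 × B7 → …
From B4 to B10 is 6 halving steps: 2^6 = 64.

64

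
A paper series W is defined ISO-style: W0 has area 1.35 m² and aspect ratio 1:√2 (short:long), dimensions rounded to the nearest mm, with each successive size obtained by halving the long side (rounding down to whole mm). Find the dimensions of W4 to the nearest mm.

244 × 345 mm

Let W0's short side be w mm. w · w√2 = 1.35 m² = 1,350,000 mm², so w ≈ 977.0 mm and w√2 ≈ 1381.7 mm → W0 = 977 × 1382 mm.
W1: ⌊1382/2⌋ × 977 = 691 × 977 mm
W2: ⌊977/2⌋ × 691 = 488 × 691 mm
W3: ⌊691/2⌋ × 488 = 345 × 488 mm
W4: ⌊488/2⌋ × 345 = 244 × 345 mm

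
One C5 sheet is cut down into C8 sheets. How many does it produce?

Each ISO step halves the sheet: 1 × C5 → 2 × C6 → 4 × C7 → 8 × C8
From C5 to C8 is 3 halving steps: 2^3 = 8.

8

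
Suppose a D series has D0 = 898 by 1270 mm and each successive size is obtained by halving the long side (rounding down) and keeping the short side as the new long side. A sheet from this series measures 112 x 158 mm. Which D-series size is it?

D6

D0: 898 × 1270 mm
D1: 635 × 898 mm
D2: 449 × 635 mm
D3: 317 × 449 mm
D4: 224 × 317 mm
D5: 158 × 224 mm
D6: 112 × 158 mm
D7: 79 × 112 mm
→ matches D6.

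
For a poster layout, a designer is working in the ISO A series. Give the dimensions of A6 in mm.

105 × 148 mm

A0 = 841 × 1189 mm (A0 has area 1 m², aspect 1:√2).
A1: ⌊1189/2⌋ × 841 = 594 × 841 mm
A2: ⌊841/2⌋ × 594 = 420 × 594 mm
A3: ⌊594/2⌋ × 420 = 297 × 420 mm
A4: ⌊420/2⌋ × 297 = 210 × 297 mm
A5: ⌊297/2⌋ × 210 = 148 × 210 mm
A6: ⌊210/2⌋ × 148 = 105 × 148 mm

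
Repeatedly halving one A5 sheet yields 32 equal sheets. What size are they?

A10

32 = 2^5, so 5 halving steps.
A5 → A6 → … → A10 after 5 steps.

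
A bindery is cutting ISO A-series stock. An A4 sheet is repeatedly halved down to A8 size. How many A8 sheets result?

Each ISO step halves the sheet: 1 × A4 → 2 × A5 → 4 × A6 → 8 × A7 → …
From A4 to A8 is 4 halving steps: 2^4 = 16.

16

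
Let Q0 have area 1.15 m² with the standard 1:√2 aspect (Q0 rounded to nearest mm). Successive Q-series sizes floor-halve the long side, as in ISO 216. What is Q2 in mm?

451 × 637 mm

Let Q0's short side be w mm. w · w√2 = 1.15 m² = 1,150,000 mm², so w ≈ 901.8 mm and w√2 ≈ 1275.3 mm → Q0 = 902 × 1275 mm.
Q1: ⌊1275/2⌋ × 902 = 637 × 902 mm
Q2: ⌊902/2⌋ × 637 = 451 × 637 mm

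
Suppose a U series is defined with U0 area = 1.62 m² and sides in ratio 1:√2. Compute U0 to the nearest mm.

Let the short side be w mm. Then w · w√2 = 1.62 m² = 1,620,000 mm².
w² = 1,620,000/√2, so w ≈ 1070.3 mm; long side = w√2 ≈ 1513.6 mm.

1070 × 1514 mm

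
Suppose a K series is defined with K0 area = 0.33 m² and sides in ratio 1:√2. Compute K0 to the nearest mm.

483 × 683 mm

Let the short side be w mm. Then w · w√2 = 0.33 m² = 330,000 mm².
w² = 330,000/√2, so w ≈ 483.1 mm; long side = w√2 ≈ 683.1 mm.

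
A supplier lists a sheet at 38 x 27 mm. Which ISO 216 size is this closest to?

Aspect ratio 38/27 ≈ 1.407 — close to the ISO √2 ≈ 1.414.
In the A-series (A0 area = 1 m²): A10 = 26 × 37 mm.
Off by 2 mm total — nearest standard size.

A10 (26 × 37 mm)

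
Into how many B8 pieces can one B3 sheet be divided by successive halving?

Each ISO step halves the sheet: 1 × B3 → 2 × B4 → 4 × B5 → 8 × B6 → …
From B3 to B8 is 5 halving steps: 2^5 = 32.

32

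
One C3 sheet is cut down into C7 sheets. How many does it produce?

16

Each ISO step halves the sheet: 1 × C3 → 2 × C4 → 4 × C5 → 8 × C6 → …
From C3 to C7 is 4 halving steps: 2^4 = 16.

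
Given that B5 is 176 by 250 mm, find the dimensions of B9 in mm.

44 × 62 mm

B6: ⌊250/2⌋ × 176 = 125 × 176 mm
B7: ⌊176/2⌋ × 125 = 88 × 125 mm
B8: ⌊125/2⌋ × 88 = 62 × 88 mm
B9: ⌊88/2⌋ × 62 = 44 × 62 mm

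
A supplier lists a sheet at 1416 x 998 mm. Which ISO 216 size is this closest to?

B0 (1000 × 1414 mm)

Aspect ratio 1416/998 ≈ 1.419 — close to the ISO √2 ≈ 1.414.
In the B-series (B0 = 1000 × 1414 mm): B0 = 1000 × 1414 mm.
Off by 4 mm total — nearest standard size.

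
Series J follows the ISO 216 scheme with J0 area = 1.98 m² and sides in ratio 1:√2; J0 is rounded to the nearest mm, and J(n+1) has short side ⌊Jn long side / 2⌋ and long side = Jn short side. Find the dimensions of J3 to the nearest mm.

Let J0's short side be w mm. w · w√2 = 1.98 m² = 1,980,000 mm², so w ≈ 1183.2 mm and w√2 ≈ 1673.4 mm → J0 = 1183 × 1673 mm.
J1: ⌊1673/2⌋ × 1183 = 836 × 1183 mm
J2: ⌊1183/2⌋ × 836 = 591 × 836 mm
J3: ⌊836/2⌋ × 591 = 418 × 591 mm

418 × 591 mm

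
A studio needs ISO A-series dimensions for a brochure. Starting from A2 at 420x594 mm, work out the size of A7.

74 × 105 mm

A3: ⌊594/2⌋ × 420 = 297 × 420 mm
A4: ⌊420/2⌋ × 297 = 210 × 297 mm
A5: ⌊297/2⌋ × 210 = 148 × 210 mm
A6: ⌊210/2⌋ × 148 = 105 × 148 mm
A7: ⌊148/2⌋ × 105 = 74 × 105 mm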